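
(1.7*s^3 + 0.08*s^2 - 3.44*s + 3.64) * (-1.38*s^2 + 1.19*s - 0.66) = -2.346*s^5 + 1.9126*s^4 + 3.7204*s^3 - 9.1696*s^2 + 6.602*s - 2.4024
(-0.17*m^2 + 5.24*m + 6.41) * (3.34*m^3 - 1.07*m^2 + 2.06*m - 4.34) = -0.5678*m^5 + 17.6835*m^4 + 15.4524*m^3 + 4.6735*m^2 - 9.537*m - 27.8194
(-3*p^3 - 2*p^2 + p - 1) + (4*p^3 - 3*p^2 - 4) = p^3 - 5*p^2 + p - 5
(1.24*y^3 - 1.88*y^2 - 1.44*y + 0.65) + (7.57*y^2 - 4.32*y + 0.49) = 1.24*y^3 + 5.69*y^2 - 5.76*y + 1.14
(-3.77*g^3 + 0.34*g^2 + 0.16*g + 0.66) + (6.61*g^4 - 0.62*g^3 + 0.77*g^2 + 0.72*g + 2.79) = 6.61*g^4 - 4.39*g^3 + 1.11*g^2 + 0.88*g + 3.45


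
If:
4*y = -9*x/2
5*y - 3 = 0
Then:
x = -8/15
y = 3/5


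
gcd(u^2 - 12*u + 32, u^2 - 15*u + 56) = u - 8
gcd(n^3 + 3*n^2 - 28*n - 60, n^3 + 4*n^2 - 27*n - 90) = n^2 + n - 30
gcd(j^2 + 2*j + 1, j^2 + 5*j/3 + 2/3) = j + 1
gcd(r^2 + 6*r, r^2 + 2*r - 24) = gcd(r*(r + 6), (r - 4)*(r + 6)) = r + 6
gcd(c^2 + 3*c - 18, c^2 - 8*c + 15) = c - 3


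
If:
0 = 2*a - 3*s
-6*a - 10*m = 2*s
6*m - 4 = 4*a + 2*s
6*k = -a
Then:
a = -30/73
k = 5/73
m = 22/73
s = -20/73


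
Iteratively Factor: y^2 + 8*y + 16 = (y + 4)*(y + 4)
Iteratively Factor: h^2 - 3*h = (h)*(h - 3)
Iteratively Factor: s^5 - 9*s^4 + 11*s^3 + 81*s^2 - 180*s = (s)*(s^4 - 9*s^3 + 11*s^2 + 81*s - 180) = s*(s + 3)*(s^3 - 12*s^2 + 47*s - 60) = s*(s - 3)*(s + 3)*(s^2 - 9*s + 20) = s*(s - 5)*(s - 3)*(s + 3)*(s - 4)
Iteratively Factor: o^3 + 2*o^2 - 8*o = (o + 4)*(o^2 - 2*o) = o*(o + 4)*(o - 2)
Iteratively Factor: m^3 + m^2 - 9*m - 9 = (m + 3)*(m^2 - 2*m - 3) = (m - 3)*(m + 3)*(m + 1)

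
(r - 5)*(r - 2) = r^2 - 7*r + 10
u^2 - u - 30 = (u - 6)*(u + 5)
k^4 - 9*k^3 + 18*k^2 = k^2*(k - 6)*(k - 3)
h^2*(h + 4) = h^3 + 4*h^2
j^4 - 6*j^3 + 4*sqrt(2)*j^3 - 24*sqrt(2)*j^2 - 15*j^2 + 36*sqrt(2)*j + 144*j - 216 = (j - 3)^2*(j - 2*sqrt(2))*(j + 6*sqrt(2))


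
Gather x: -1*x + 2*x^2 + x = 2*x^2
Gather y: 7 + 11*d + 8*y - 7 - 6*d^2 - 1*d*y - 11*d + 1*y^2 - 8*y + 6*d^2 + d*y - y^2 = 0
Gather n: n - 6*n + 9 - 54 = -5*n - 45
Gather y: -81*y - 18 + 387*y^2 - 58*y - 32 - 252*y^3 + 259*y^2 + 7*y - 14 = -252*y^3 + 646*y^2 - 132*y - 64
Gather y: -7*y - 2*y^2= -2*y^2 - 7*y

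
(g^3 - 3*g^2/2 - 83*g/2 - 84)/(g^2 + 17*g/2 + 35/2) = (g^2 - 5*g - 24)/(g + 5)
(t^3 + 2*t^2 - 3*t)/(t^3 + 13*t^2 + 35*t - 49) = t*(t + 3)/(t^2 + 14*t + 49)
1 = 1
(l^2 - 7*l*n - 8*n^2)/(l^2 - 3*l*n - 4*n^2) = (l - 8*n)/(l - 4*n)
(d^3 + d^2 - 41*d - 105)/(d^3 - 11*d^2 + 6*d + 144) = (d^2 - 2*d - 35)/(d^2 - 14*d + 48)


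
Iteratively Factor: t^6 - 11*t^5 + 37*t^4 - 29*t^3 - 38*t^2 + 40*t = (t - 5)*(t^5 - 6*t^4 + 7*t^3 + 6*t^2 - 8*t) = (t - 5)*(t - 4)*(t^4 - 2*t^3 - t^2 + 2*t) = (t - 5)*(t - 4)*(t - 1)*(t^3 - t^2 - 2*t) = (t - 5)*(t - 4)*(t - 1)*(t + 1)*(t^2 - 2*t) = t*(t - 5)*(t - 4)*(t - 1)*(t + 1)*(t - 2)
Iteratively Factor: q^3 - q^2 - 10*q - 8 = (q - 4)*(q^2 + 3*q + 2) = (q - 4)*(q + 2)*(q + 1)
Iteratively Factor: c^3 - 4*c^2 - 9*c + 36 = (c - 4)*(c^2 - 9) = (c - 4)*(c + 3)*(c - 3)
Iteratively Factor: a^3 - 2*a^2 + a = (a)*(a^2 - 2*a + 1) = a*(a - 1)*(a - 1)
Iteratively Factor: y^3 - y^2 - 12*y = (y - 4)*(y^2 + 3*y) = (y - 4)*(y + 3)*(y)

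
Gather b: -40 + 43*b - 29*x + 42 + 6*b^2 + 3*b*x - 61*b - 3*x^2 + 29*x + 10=6*b^2 + b*(3*x - 18) - 3*x^2 + 12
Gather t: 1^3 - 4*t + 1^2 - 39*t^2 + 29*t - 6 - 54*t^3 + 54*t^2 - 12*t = -54*t^3 + 15*t^2 + 13*t - 4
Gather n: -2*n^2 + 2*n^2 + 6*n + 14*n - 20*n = 0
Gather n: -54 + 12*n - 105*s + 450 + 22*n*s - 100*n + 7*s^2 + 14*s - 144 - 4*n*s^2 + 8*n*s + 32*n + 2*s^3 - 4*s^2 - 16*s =n*(-4*s^2 + 30*s - 56) + 2*s^3 + 3*s^2 - 107*s + 252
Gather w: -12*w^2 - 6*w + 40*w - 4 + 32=-12*w^2 + 34*w + 28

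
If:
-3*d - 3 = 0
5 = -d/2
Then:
No Solution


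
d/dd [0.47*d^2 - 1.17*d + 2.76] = 0.94*d - 1.17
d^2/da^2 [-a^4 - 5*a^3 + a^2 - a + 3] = -12*a^2 - 30*a + 2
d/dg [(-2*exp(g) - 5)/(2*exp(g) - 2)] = 7/(8*sinh(g/2)^2)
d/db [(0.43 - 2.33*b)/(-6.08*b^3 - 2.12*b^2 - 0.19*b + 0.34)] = (-28.3328*b^3 + 2.9036*b^2 + 1.8232*b - 0.7105)/(36.9664*b^6 + 25.7792*b^5 + 6.8048*b^4 - 3.3288*b^3 - 1.4055*b^2 - 0.1292*b + 0.1156)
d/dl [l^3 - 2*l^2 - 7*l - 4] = 3*l^2 - 4*l - 7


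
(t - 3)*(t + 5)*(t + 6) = t^3 + 8*t^2 - 3*t - 90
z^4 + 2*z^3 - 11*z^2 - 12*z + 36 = (z - 2)^2*(z + 3)^2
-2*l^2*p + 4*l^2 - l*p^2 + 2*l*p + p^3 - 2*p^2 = (-2*l + p)*(l + p)*(p - 2)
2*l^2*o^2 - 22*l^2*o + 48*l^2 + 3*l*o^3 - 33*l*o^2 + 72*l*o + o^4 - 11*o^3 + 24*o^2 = (l + o)*(2*l + o)*(o - 8)*(o - 3)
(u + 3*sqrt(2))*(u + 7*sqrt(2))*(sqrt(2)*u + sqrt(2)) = sqrt(2)*u^3 + sqrt(2)*u^2 + 20*u^2 + 20*u + 42*sqrt(2)*u + 42*sqrt(2)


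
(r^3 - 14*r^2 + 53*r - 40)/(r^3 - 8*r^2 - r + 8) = (r - 5)/(r + 1)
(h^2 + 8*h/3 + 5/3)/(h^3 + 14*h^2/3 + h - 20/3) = (h + 1)/(h^2 + 3*h - 4)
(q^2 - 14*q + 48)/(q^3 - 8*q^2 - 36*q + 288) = 1/(q + 6)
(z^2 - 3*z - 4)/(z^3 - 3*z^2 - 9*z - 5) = (z - 4)/(z^2 - 4*z - 5)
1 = 1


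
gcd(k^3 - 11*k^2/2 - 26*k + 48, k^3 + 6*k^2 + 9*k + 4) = k + 4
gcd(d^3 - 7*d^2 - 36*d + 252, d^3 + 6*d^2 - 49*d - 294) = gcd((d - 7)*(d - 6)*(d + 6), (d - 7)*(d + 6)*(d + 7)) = d^2 - d - 42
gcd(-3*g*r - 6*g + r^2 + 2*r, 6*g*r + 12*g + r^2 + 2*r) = r + 2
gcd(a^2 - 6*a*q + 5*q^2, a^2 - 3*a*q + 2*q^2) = -a + q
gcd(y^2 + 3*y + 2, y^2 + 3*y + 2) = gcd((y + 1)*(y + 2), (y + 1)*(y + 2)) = y^2 + 3*y + 2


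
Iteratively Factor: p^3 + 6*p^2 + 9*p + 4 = (p + 4)*(p^2 + 2*p + 1) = (p + 1)*(p + 4)*(p + 1)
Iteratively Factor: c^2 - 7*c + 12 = (c - 3)*(c - 4)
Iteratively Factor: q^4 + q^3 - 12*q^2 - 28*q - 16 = (q + 2)*(q^3 - q^2 - 10*q - 8) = (q - 4)*(q + 2)*(q^2 + 3*q + 2) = (q - 4)*(q + 1)*(q + 2)*(q + 2)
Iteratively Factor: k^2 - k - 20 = (k - 5)*(k + 4)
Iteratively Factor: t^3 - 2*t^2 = (t)*(t^2 - 2*t) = t*(t - 2)*(t)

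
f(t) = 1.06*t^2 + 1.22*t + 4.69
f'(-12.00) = -24.22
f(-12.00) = 142.69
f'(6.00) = 13.94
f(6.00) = 50.17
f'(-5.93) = -11.35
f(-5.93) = 34.73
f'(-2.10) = -3.23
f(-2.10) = 6.80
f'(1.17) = 3.70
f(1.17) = 7.57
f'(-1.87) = -2.74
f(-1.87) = 6.12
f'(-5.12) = -9.63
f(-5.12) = 26.23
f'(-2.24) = -3.53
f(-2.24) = 7.28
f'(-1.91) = -2.83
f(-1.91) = 6.23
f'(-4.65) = -8.64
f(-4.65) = 21.94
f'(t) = 2.12*t + 1.22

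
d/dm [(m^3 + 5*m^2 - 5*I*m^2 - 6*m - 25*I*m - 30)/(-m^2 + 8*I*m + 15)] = (-m^2 + 10*I*m + 10 + 15*I)/(m^2 - 10*I*m - 25)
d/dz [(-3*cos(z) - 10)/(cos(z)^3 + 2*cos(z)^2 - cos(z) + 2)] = 2*(-3*cos(z)^3 - 18*cos(z)^2 - 20*cos(z) + 8)*sin(z)/(sin(z)^2*cos(z) + 2*sin(z)^2 - 4)^2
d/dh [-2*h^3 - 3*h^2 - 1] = 6*h*(-h - 1)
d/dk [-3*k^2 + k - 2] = 1 - 6*k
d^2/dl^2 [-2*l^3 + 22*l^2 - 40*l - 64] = 44 - 12*l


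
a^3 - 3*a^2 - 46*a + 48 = (a - 8)*(a - 1)*(a + 6)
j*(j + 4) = j^2 + 4*j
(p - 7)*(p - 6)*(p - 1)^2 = p^4 - 15*p^3 + 69*p^2 - 97*p + 42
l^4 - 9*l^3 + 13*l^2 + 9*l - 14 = (l - 7)*(l - 2)*(l - 1)*(l + 1)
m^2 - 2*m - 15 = (m - 5)*(m + 3)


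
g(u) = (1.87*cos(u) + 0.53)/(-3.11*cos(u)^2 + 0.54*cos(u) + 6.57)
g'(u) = (-6.22*sin(u)*cos(u) + 0.54*sin(u))*(1.87*cos(u) + 0.53)/(-3.11*cos(u)^2 + 0.54*cos(u) + 6.57)^2 - 1.87*sin(u)/(-3.11*cos(u)^2 + 0.54*cos(u) + 6.57)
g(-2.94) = -0.43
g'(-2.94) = 0.31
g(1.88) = -0.01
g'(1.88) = -0.29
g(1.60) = 0.07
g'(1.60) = -0.28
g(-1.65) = 0.06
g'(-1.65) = 0.28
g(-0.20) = 0.57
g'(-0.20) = 0.24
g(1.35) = 0.14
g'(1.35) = -0.30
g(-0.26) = 0.56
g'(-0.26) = 0.30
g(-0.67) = 0.39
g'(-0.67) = 0.44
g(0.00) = 0.60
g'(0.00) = 0.00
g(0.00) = 0.60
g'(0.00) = 0.00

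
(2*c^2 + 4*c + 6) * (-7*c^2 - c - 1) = -14*c^4 - 30*c^3 - 48*c^2 - 10*c - 6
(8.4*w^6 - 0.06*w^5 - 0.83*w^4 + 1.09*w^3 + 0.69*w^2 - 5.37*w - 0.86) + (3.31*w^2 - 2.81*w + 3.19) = 8.4*w^6 - 0.06*w^5 - 0.83*w^4 + 1.09*w^3 + 4.0*w^2 - 8.18*w + 2.33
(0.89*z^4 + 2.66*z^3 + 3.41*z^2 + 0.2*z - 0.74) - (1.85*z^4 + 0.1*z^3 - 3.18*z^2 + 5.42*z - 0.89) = -0.96*z^4 + 2.56*z^3 + 6.59*z^2 - 5.22*z + 0.15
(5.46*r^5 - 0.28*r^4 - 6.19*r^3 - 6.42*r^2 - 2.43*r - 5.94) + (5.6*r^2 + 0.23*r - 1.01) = 5.46*r^5 - 0.28*r^4 - 6.19*r^3 - 0.82*r^2 - 2.2*r - 6.95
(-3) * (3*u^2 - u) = -9*u^2 + 3*u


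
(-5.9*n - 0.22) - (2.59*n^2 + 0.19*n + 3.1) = -2.59*n^2 - 6.09*n - 3.32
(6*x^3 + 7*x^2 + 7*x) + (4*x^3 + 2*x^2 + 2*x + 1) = 10*x^3 + 9*x^2 + 9*x + 1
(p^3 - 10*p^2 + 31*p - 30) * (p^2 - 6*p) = p^5 - 16*p^4 + 91*p^3 - 216*p^2 + 180*p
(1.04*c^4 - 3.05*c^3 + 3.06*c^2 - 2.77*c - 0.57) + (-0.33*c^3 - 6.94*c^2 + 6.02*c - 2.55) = 1.04*c^4 - 3.38*c^3 - 3.88*c^2 + 3.25*c - 3.12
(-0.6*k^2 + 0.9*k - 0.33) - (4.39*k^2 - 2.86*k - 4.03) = -4.99*k^2 + 3.76*k + 3.7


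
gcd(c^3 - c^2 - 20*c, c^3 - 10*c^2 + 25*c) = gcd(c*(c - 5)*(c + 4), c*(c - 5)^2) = c^2 - 5*c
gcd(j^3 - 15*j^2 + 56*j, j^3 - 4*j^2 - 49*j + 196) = j - 7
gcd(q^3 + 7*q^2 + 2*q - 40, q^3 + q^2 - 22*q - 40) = q + 4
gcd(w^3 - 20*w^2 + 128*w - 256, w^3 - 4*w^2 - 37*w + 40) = w - 8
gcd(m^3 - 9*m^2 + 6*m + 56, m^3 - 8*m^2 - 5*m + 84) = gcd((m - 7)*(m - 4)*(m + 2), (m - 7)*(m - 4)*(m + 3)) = m^2 - 11*m + 28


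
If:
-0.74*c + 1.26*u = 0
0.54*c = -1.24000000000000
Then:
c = -2.30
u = -1.35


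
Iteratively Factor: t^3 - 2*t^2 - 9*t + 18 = (t + 3)*(t^2 - 5*t + 6) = (t - 2)*(t + 3)*(t - 3)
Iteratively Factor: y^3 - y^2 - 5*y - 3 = (y - 3)*(y^2 + 2*y + 1) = (y - 3)*(y + 1)*(y + 1)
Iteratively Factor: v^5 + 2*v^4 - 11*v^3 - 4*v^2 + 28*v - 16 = (v + 2)*(v^4 - 11*v^2 + 18*v - 8) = (v - 1)*(v + 2)*(v^3 + v^2 - 10*v + 8) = (v - 1)^2*(v + 2)*(v^2 + 2*v - 8) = (v - 1)^2*(v + 2)*(v + 4)*(v - 2)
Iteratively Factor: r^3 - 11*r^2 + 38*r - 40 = (r - 2)*(r^2 - 9*r + 20) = (r - 5)*(r - 2)*(r - 4)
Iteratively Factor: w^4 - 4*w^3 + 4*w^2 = (w)*(w^3 - 4*w^2 + 4*w) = w*(w - 2)*(w^2 - 2*w) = w*(w - 2)^2*(w)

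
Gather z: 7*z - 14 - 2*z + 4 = 5*z - 10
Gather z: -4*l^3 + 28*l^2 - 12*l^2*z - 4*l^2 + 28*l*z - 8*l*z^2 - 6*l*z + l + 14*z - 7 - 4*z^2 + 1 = -4*l^3 + 24*l^2 + l + z^2*(-8*l - 4) + z*(-12*l^2 + 22*l + 14) - 6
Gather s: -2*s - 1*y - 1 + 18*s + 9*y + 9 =16*s + 8*y + 8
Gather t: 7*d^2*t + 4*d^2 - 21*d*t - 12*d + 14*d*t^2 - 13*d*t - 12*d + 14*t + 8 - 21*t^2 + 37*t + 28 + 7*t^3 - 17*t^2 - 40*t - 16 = 4*d^2 - 24*d + 7*t^3 + t^2*(14*d - 38) + t*(7*d^2 - 34*d + 11) + 20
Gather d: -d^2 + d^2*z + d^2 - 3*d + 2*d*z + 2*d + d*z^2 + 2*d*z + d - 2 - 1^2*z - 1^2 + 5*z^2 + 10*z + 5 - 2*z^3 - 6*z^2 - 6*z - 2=d^2*z + d*(z^2 + 4*z) - 2*z^3 - z^2 + 3*z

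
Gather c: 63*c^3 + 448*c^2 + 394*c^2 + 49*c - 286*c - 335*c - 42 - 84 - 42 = 63*c^3 + 842*c^2 - 572*c - 168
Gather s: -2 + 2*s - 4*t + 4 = 2*s - 4*t + 2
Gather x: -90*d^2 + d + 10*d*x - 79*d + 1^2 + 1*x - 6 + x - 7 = -90*d^2 - 78*d + x*(10*d + 2) - 12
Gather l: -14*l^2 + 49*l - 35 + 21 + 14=-14*l^2 + 49*l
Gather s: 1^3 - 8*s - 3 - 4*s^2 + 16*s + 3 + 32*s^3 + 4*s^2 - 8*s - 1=32*s^3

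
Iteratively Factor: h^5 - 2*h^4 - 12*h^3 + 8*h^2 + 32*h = (h)*(h^4 - 2*h^3 - 12*h^2 + 8*h + 32) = h*(h + 2)*(h^3 - 4*h^2 - 4*h + 16) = h*(h + 2)^2*(h^2 - 6*h + 8) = h*(h - 2)*(h + 2)^2*(h - 4)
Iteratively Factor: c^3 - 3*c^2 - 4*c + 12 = (c - 3)*(c^2 - 4) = (c - 3)*(c - 2)*(c + 2)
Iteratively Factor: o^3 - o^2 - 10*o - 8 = (o + 2)*(o^2 - 3*o - 4) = (o + 1)*(o + 2)*(o - 4)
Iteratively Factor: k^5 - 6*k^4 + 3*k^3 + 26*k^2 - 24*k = (k - 1)*(k^4 - 5*k^3 - 2*k^2 + 24*k) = (k - 3)*(k - 1)*(k^3 - 2*k^2 - 8*k) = (k - 4)*(k - 3)*(k - 1)*(k^2 + 2*k) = (k - 4)*(k - 3)*(k - 1)*(k + 2)*(k)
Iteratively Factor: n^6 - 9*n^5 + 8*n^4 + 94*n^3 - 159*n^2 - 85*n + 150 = (n - 1)*(n^5 - 8*n^4 + 94*n^2 - 65*n - 150) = (n - 5)*(n - 1)*(n^4 - 3*n^3 - 15*n^2 + 19*n + 30) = (n - 5)*(n - 1)*(n + 3)*(n^3 - 6*n^2 + 3*n + 10) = (n - 5)*(n - 2)*(n - 1)*(n + 3)*(n^2 - 4*n - 5) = (n - 5)^2*(n - 2)*(n - 1)*(n + 3)*(n + 1)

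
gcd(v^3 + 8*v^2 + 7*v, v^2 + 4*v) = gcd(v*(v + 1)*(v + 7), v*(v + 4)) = v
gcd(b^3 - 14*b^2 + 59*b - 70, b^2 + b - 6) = b - 2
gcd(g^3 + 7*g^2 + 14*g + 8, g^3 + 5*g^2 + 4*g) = g^2 + 5*g + 4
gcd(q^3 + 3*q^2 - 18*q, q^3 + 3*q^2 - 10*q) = q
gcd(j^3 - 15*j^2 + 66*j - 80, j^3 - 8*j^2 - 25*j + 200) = j^2 - 13*j + 40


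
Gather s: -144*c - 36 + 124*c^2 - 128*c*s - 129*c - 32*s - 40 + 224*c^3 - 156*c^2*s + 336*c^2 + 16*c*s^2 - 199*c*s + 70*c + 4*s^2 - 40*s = 224*c^3 + 460*c^2 - 203*c + s^2*(16*c + 4) + s*(-156*c^2 - 327*c - 72) - 76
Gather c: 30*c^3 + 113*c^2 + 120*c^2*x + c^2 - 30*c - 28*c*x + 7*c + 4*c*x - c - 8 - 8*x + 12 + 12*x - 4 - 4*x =30*c^3 + c^2*(120*x + 114) + c*(-24*x - 24)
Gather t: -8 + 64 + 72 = 128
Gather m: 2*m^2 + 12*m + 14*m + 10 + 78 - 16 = 2*m^2 + 26*m + 72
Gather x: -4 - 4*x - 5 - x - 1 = -5*x - 10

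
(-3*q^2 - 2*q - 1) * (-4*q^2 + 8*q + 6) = 12*q^4 - 16*q^3 - 30*q^2 - 20*q - 6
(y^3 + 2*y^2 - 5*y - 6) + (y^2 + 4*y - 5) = y^3 + 3*y^2 - y - 11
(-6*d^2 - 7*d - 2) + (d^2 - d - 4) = -5*d^2 - 8*d - 6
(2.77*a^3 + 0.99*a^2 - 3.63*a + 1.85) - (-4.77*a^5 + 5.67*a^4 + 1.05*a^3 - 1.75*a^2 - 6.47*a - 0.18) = 4.77*a^5 - 5.67*a^4 + 1.72*a^3 + 2.74*a^2 + 2.84*a + 2.03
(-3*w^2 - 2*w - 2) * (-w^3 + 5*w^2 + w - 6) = 3*w^5 - 13*w^4 - 11*w^3 + 6*w^2 + 10*w + 12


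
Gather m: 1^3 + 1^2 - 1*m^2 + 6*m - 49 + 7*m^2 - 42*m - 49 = 6*m^2 - 36*m - 96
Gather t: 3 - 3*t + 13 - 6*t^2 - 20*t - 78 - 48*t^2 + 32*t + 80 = -54*t^2 + 9*t + 18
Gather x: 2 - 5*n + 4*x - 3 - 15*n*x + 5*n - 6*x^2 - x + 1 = -6*x^2 + x*(3 - 15*n)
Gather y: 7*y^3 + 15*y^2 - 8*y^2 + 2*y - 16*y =7*y^3 + 7*y^2 - 14*y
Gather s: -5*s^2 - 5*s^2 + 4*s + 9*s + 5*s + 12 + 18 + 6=-10*s^2 + 18*s + 36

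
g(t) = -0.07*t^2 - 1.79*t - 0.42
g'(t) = -0.14*t - 1.79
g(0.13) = -0.65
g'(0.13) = -1.81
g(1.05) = -2.38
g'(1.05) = -1.94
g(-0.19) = -0.08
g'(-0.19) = -1.76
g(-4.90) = 6.67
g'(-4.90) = -1.10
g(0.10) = -0.60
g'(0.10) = -1.80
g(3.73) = -8.07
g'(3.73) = -2.31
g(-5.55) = 7.36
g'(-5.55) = -1.01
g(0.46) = -1.26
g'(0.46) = -1.85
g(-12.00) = 10.98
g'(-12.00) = -0.11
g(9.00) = -22.20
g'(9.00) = -3.05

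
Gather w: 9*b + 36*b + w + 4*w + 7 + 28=45*b + 5*w + 35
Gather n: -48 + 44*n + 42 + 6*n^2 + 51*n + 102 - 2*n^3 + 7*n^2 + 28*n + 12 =-2*n^3 + 13*n^2 + 123*n + 108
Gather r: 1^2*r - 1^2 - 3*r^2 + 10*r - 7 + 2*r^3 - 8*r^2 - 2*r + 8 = 2*r^3 - 11*r^2 + 9*r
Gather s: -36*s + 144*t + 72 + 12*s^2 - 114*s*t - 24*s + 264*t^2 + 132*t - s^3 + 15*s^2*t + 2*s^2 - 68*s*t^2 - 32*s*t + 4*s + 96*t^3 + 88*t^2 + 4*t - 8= -s^3 + s^2*(15*t + 14) + s*(-68*t^2 - 146*t - 56) + 96*t^3 + 352*t^2 + 280*t + 64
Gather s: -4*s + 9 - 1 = 8 - 4*s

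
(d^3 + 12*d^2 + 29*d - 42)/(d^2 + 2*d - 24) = (d^2 + 6*d - 7)/(d - 4)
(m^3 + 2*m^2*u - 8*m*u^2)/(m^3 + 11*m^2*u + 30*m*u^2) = (m^2 + 2*m*u - 8*u^2)/(m^2 + 11*m*u + 30*u^2)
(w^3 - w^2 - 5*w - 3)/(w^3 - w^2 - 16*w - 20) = (-w^3 + w^2 + 5*w + 3)/(-w^3 + w^2 + 16*w + 20)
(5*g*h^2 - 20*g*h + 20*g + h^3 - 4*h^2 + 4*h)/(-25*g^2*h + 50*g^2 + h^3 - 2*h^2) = (2 - h)/(5*g - h)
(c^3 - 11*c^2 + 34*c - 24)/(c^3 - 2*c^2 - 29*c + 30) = (c - 4)/(c + 5)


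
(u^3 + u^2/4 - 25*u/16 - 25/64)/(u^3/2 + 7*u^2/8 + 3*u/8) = (64*u^3 + 16*u^2 - 100*u - 25)/(8*u*(4*u^2 + 7*u + 3))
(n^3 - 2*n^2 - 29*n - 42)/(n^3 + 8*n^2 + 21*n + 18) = (n - 7)/(n + 3)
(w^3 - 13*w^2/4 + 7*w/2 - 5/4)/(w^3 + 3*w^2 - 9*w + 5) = (w - 5/4)/(w + 5)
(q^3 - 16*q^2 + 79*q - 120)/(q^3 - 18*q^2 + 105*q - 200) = (q - 3)/(q - 5)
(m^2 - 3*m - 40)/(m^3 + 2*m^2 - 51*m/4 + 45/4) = 4*(m - 8)/(4*m^2 - 12*m + 9)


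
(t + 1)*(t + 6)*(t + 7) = t^3 + 14*t^2 + 55*t + 42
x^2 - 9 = (x - 3)*(x + 3)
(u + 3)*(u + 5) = u^2 + 8*u + 15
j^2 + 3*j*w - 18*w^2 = (j - 3*w)*(j + 6*w)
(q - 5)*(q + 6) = q^2 + q - 30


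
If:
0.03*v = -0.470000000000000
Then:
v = -15.67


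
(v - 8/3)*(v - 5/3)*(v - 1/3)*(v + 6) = v^4 + 4*v^3/3 - 199*v^2/9 + 914*v/27 - 80/9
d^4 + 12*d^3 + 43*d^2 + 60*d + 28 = (d + 1)*(d + 2)^2*(d + 7)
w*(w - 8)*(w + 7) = w^3 - w^2 - 56*w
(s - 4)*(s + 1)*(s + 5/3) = s^3 - 4*s^2/3 - 9*s - 20/3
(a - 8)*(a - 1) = a^2 - 9*a + 8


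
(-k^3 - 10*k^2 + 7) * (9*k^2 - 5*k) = -9*k^5 - 85*k^4 + 50*k^3 + 63*k^2 - 35*k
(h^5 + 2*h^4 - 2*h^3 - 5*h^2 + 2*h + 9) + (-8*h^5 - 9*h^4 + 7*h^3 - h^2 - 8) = -7*h^5 - 7*h^4 + 5*h^3 - 6*h^2 + 2*h + 1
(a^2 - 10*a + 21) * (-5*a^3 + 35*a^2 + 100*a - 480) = -5*a^5 + 85*a^4 - 355*a^3 - 745*a^2 + 6900*a - 10080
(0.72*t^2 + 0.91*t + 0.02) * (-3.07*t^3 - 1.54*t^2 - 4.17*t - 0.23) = -2.2104*t^5 - 3.9025*t^4 - 4.4652*t^3 - 3.9911*t^2 - 0.2927*t - 0.0046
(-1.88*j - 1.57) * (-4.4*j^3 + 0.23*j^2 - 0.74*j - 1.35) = 8.272*j^4 + 6.4756*j^3 + 1.0301*j^2 + 3.6998*j + 2.1195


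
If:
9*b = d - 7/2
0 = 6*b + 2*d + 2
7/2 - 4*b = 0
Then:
No Solution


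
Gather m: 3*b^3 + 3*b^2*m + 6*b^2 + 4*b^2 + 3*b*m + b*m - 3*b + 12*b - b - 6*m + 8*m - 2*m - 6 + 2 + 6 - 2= 3*b^3 + 10*b^2 + 8*b + m*(3*b^2 + 4*b)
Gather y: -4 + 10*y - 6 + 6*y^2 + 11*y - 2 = 6*y^2 + 21*y - 12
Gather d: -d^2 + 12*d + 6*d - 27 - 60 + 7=-d^2 + 18*d - 80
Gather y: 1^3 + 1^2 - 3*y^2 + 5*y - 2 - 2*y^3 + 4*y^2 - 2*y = -2*y^3 + y^2 + 3*y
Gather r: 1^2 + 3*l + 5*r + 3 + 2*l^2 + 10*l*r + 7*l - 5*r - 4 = 2*l^2 + 10*l*r + 10*l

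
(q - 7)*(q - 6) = q^2 - 13*q + 42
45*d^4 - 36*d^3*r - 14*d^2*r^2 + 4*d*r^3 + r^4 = (-3*d + r)*(-d + r)*(3*d + r)*(5*d + r)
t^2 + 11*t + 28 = (t + 4)*(t + 7)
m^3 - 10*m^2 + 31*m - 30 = (m - 5)*(m - 3)*(m - 2)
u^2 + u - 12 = (u - 3)*(u + 4)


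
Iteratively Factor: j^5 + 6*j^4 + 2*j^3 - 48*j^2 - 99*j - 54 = (j + 3)*(j^4 + 3*j^3 - 7*j^2 - 27*j - 18) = (j - 3)*(j + 3)*(j^3 + 6*j^2 + 11*j + 6) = (j - 3)*(j + 2)*(j + 3)*(j^2 + 4*j + 3) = (j - 3)*(j + 2)*(j + 3)^2*(j + 1)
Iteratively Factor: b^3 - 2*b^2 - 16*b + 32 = (b - 4)*(b^2 + 2*b - 8) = (b - 4)*(b - 2)*(b + 4)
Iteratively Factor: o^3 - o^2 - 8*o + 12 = (o - 2)*(o^2 + o - 6) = (o - 2)*(o + 3)*(o - 2)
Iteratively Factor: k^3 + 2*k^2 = (k)*(k^2 + 2*k) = k*(k + 2)*(k)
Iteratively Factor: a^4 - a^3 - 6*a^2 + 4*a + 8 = (a + 1)*(a^3 - 2*a^2 - 4*a + 8) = (a + 1)*(a + 2)*(a^2 - 4*a + 4) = (a - 2)*(a + 1)*(a + 2)*(a - 2)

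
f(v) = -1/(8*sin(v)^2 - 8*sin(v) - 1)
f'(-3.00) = 122.20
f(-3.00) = -3.47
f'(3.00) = 1.47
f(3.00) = 0.51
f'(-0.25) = -5.37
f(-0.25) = -0.68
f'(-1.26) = -0.04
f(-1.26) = -0.07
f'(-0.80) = -0.17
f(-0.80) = -0.11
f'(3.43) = 3.26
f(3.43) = -0.52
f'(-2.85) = 3.14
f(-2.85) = -0.51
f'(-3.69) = -0.03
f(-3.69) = 0.33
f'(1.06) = 0.81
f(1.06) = 0.53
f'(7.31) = 0.75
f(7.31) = 0.50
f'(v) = -(-16*sin(v)*cos(v) + 8*cos(v))/(8*sin(v)^2 - 8*sin(v) - 1)^2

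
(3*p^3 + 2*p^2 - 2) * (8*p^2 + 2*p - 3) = 24*p^5 + 22*p^4 - 5*p^3 - 22*p^2 - 4*p + 6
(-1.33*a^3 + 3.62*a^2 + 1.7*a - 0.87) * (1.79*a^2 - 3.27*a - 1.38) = -2.3807*a^5 + 10.8289*a^4 - 6.959*a^3 - 12.1119*a^2 + 0.4989*a + 1.2006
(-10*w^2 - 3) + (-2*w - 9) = -10*w^2 - 2*w - 12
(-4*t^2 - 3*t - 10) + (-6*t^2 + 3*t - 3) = -10*t^2 - 13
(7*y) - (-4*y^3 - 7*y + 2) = 4*y^3 + 14*y - 2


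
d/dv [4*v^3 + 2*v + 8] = 12*v^2 + 2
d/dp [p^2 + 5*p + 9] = 2*p + 5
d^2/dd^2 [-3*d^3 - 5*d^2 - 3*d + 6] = -18*d - 10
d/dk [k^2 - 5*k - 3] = 2*k - 5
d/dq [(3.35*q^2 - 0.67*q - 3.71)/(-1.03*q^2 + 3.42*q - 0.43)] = (10.7669*q^2 - 10.5236*q + 12.9763)/(1.0609*q^4 - 7.0452*q^3 + 12.5822*q^2 - 2.9412*q + 0.1849)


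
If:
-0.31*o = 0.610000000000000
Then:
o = -1.97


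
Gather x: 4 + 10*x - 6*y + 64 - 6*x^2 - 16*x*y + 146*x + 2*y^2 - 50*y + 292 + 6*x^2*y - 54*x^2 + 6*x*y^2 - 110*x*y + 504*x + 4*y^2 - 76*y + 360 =x^2*(6*y - 60) + x*(6*y^2 - 126*y + 660) + 6*y^2 - 132*y + 720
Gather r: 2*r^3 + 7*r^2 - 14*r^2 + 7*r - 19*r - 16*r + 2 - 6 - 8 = 2*r^3 - 7*r^2 - 28*r - 12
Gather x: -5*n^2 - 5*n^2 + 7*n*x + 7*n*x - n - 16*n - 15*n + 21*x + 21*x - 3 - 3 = -10*n^2 - 32*n + x*(14*n + 42) - 6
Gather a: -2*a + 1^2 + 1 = 2 - 2*a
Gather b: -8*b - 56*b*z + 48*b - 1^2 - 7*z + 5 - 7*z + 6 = b*(40 - 56*z) - 14*z + 10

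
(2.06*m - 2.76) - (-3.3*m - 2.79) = 5.36*m + 0.0300000000000002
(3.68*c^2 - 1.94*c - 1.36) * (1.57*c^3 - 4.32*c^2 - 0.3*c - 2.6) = 5.7776*c^5 - 18.9434*c^4 + 5.1416*c^3 - 3.1108*c^2 + 5.452*c + 3.536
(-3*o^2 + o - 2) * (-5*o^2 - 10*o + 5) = 15*o^4 + 25*o^3 - 15*o^2 + 25*o - 10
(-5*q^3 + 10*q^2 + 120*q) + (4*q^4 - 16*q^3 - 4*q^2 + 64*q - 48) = 4*q^4 - 21*q^3 + 6*q^2 + 184*q - 48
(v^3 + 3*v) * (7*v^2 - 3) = 7*v^5 + 18*v^3 - 9*v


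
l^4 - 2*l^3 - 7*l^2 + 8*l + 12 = (l - 3)*(l - 2)*(l + 1)*(l + 2)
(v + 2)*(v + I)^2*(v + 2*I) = v^4 + 2*v^3 + 4*I*v^3 - 5*v^2 + 8*I*v^2 - 10*v - 2*I*v - 4*I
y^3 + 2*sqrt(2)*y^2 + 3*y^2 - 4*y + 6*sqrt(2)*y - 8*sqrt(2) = (y - 1)*(y + 4)*(y + 2*sqrt(2))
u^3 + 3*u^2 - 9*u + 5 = (u - 1)^2*(u + 5)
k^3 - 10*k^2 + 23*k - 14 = (k - 7)*(k - 2)*(k - 1)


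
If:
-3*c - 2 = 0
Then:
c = -2/3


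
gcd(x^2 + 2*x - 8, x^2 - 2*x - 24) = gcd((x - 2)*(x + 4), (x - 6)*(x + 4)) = x + 4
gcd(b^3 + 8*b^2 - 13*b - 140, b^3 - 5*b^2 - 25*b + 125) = b + 5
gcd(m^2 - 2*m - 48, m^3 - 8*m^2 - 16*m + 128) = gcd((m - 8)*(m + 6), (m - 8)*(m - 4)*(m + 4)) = m - 8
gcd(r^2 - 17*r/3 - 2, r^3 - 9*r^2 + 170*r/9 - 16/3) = r - 6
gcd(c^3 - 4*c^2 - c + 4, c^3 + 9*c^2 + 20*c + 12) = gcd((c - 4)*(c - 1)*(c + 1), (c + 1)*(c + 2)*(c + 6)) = c + 1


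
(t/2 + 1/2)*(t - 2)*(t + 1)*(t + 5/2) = t^4/2 + 5*t^3/4 - 3*t^2/2 - 19*t/4 - 5/2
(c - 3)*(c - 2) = c^2 - 5*c + 6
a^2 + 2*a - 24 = (a - 4)*(a + 6)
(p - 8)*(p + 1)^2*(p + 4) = p^4 - 2*p^3 - 39*p^2 - 68*p - 32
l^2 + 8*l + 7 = (l + 1)*(l + 7)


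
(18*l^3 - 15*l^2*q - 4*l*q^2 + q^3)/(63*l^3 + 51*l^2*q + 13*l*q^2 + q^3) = (6*l^2 - 7*l*q + q^2)/(21*l^2 + 10*l*q + q^2)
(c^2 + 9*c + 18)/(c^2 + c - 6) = (c + 6)/(c - 2)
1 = 1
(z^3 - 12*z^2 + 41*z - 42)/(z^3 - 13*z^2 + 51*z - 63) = (z - 2)/(z - 3)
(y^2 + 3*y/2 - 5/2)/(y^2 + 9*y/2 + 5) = (y - 1)/(y + 2)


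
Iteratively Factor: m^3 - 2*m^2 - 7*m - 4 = (m + 1)*(m^2 - 3*m - 4) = (m - 4)*(m + 1)*(m + 1)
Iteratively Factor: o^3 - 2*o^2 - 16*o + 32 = (o - 4)*(o^2 + 2*o - 8) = (o - 4)*(o + 4)*(o - 2)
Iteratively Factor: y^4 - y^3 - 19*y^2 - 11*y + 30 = (y + 2)*(y^3 - 3*y^2 - 13*y + 15) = (y + 2)*(y + 3)*(y^2 - 6*y + 5) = (y - 1)*(y + 2)*(y + 3)*(y - 5)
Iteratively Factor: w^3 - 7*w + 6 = (w + 3)*(w^2 - 3*w + 2) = (w - 1)*(w + 3)*(w - 2)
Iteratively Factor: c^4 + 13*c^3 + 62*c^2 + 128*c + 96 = (c + 4)*(c^3 + 9*c^2 + 26*c + 24) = (c + 4)^2*(c^2 + 5*c + 6) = (c + 3)*(c + 4)^2*(c + 2)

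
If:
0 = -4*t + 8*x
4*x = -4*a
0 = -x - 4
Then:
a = 4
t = -8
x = -4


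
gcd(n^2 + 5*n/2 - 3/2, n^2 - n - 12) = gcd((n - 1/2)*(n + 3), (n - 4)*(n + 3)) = n + 3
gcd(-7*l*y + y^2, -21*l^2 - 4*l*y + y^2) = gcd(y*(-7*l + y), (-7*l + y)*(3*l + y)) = -7*l + y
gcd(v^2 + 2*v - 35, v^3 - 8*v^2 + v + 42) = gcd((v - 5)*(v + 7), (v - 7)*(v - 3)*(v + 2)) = 1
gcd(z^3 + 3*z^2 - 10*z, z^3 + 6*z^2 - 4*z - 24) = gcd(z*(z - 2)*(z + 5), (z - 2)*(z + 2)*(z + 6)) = z - 2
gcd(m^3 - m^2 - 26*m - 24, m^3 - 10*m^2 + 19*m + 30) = m^2 - 5*m - 6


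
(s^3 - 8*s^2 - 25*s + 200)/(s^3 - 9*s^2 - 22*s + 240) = (s - 5)/(s - 6)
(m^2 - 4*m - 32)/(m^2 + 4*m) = (m - 8)/m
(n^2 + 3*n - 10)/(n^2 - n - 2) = (n + 5)/(n + 1)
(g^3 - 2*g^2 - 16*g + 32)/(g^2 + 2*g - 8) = g - 4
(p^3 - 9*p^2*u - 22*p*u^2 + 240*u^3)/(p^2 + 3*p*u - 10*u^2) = (p^2 - 14*p*u + 48*u^2)/(p - 2*u)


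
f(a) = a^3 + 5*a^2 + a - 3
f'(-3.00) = -2.00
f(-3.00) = 12.00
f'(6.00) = 169.00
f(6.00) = 399.00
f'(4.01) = 89.34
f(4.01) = 145.89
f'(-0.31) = -1.81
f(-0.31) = -2.86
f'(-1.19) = -6.65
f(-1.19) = 1.21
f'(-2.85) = -3.13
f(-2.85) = 11.61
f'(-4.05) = 9.71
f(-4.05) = 8.53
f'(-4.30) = 13.47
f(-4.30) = 5.64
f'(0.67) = 9.05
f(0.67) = 0.22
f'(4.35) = 101.27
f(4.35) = 178.28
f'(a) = 3*a^2 + 10*a + 1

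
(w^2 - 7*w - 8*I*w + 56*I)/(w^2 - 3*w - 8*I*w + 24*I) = (w - 7)/(w - 3)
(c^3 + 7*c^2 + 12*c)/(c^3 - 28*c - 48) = c*(c + 3)/(c^2 - 4*c - 12)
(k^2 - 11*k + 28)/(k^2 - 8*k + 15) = (k^2 - 11*k + 28)/(k^2 - 8*k + 15)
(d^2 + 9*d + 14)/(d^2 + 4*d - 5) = (d^2 + 9*d + 14)/(d^2 + 4*d - 5)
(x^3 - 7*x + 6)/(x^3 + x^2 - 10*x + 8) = (x + 3)/(x + 4)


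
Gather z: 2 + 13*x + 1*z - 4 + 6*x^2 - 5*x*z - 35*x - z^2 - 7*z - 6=6*x^2 - 22*x - z^2 + z*(-5*x - 6) - 8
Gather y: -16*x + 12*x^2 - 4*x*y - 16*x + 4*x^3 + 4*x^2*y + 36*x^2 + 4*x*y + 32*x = 4*x^3 + 4*x^2*y + 48*x^2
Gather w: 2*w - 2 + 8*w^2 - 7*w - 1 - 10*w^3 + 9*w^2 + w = -10*w^3 + 17*w^2 - 4*w - 3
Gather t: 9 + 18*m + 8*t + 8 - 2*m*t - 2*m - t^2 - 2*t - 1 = 16*m - t^2 + t*(6 - 2*m) + 16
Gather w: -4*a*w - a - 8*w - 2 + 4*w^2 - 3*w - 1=-a + 4*w^2 + w*(-4*a - 11) - 3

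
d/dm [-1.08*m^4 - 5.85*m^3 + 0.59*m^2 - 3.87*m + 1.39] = -4.32*m^3 - 17.55*m^2 + 1.18*m - 3.87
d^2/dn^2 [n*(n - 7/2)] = 2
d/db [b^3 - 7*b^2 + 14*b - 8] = 3*b^2 - 14*b + 14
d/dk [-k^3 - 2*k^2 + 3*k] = -3*k^2 - 4*k + 3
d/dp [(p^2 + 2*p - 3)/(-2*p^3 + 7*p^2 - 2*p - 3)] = 2*(p^2 + 6*p - 6)/(4*p^4 - 20*p^3 + 13*p^2 + 30*p + 9)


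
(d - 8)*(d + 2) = d^2 - 6*d - 16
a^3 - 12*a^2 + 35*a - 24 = (a - 8)*(a - 3)*(a - 1)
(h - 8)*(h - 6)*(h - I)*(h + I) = h^4 - 14*h^3 + 49*h^2 - 14*h + 48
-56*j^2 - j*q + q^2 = (-8*j + q)*(7*j + q)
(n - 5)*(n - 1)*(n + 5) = n^3 - n^2 - 25*n + 25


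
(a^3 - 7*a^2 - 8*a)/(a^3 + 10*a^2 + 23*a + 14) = a*(a - 8)/(a^2 + 9*a + 14)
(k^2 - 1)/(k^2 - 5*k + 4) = (k + 1)/(k - 4)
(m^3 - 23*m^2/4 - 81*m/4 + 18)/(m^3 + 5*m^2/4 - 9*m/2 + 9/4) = (m - 8)/(m - 1)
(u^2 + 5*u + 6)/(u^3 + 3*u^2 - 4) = (u + 3)/(u^2 + u - 2)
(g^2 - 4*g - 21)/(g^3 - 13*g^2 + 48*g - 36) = (g^2 - 4*g - 21)/(g^3 - 13*g^2 + 48*g - 36)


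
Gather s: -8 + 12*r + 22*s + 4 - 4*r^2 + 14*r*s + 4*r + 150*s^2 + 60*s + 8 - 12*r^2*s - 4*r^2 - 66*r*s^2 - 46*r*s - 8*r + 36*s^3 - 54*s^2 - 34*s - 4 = -8*r^2 + 8*r + 36*s^3 + s^2*(96 - 66*r) + s*(-12*r^2 - 32*r + 48)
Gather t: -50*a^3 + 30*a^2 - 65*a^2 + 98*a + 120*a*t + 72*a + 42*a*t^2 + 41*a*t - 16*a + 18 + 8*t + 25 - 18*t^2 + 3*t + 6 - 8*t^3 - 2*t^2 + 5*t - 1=-50*a^3 - 35*a^2 + 154*a - 8*t^3 + t^2*(42*a - 20) + t*(161*a + 16) + 48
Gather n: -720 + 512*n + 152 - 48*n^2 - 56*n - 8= -48*n^2 + 456*n - 576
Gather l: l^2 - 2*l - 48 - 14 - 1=l^2 - 2*l - 63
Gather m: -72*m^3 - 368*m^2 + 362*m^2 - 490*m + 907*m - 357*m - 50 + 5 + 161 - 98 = -72*m^3 - 6*m^2 + 60*m + 18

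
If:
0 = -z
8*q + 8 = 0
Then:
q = -1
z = 0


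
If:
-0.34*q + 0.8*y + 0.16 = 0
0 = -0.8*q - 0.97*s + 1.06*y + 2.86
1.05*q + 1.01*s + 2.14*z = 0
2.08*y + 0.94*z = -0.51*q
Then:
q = 1.49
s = 2.19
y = 0.43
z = -1.77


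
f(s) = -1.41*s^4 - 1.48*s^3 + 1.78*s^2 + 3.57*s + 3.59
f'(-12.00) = 9067.41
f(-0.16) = 3.07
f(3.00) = -123.85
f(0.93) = 6.20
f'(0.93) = -1.50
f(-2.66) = -36.05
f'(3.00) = -177.99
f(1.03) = 5.95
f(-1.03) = 1.83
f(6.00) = -2057.95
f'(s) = -5.64*s^3 - 4.44*s^2 + 3.56*s + 3.57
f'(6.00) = -1353.15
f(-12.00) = -26463.25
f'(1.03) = -3.64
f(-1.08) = 1.76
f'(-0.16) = 2.91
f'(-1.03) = 1.36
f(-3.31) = -104.30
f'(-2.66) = 68.84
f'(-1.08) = 1.65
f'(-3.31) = 147.67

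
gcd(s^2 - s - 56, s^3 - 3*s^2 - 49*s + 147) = s + 7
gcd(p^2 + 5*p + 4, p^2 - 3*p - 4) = p + 1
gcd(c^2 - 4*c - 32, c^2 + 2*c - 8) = c + 4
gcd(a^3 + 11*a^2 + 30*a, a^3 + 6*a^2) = a^2 + 6*a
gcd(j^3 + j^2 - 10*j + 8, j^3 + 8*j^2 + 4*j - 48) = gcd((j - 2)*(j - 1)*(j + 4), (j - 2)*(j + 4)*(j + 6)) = j^2 + 2*j - 8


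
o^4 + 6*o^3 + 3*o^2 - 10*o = o*(o - 1)*(o + 2)*(o + 5)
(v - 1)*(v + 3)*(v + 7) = v^3 + 9*v^2 + 11*v - 21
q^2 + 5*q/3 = q*(q + 5/3)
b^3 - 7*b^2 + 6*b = b*(b - 6)*(b - 1)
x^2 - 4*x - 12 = (x - 6)*(x + 2)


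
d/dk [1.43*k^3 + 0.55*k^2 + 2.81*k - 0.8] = 4.29*k^2 + 1.1*k + 2.81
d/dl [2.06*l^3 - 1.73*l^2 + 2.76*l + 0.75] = 6.18*l^2 - 3.46*l + 2.76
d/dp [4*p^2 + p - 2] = 8*p + 1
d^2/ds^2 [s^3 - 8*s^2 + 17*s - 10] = 6*s - 16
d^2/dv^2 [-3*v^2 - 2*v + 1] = -6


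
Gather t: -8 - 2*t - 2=-2*t - 10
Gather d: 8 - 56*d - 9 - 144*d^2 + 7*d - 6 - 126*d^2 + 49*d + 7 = -270*d^2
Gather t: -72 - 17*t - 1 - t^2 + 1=-t^2 - 17*t - 72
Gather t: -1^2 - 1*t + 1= -t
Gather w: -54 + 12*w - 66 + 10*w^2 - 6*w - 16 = 10*w^2 + 6*w - 136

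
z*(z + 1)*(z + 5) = z^3 + 6*z^2 + 5*z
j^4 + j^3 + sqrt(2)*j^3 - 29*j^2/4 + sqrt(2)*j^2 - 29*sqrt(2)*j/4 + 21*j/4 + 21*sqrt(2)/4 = (j - 3/2)*(j - 1)*(j + 7/2)*(j + sqrt(2))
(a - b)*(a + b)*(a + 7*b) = a^3 + 7*a^2*b - a*b^2 - 7*b^3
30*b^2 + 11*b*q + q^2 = (5*b + q)*(6*b + q)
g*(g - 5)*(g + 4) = g^3 - g^2 - 20*g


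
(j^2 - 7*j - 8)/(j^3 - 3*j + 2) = (j^2 - 7*j - 8)/(j^3 - 3*j + 2)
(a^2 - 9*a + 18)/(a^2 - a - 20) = (-a^2 + 9*a - 18)/(-a^2 + a + 20)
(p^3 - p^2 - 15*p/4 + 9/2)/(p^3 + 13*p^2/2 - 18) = (p - 3/2)/(p + 6)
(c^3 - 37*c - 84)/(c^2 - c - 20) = (c^2 - 4*c - 21)/(c - 5)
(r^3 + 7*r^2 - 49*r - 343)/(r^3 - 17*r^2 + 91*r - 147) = (r^2 + 14*r + 49)/(r^2 - 10*r + 21)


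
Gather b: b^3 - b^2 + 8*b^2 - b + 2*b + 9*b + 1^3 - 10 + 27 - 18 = b^3 + 7*b^2 + 10*b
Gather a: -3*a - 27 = -3*a - 27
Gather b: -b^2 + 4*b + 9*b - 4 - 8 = -b^2 + 13*b - 12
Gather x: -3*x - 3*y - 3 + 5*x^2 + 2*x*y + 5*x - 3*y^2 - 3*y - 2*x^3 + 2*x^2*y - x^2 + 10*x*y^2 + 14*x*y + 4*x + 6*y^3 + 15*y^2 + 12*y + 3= -2*x^3 + x^2*(2*y + 4) + x*(10*y^2 + 16*y + 6) + 6*y^3 + 12*y^2 + 6*y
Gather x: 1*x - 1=x - 1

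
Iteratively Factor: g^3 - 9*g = (g + 3)*(g^2 - 3*g) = g*(g + 3)*(g - 3)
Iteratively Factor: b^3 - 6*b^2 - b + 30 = (b - 3)*(b^2 - 3*b - 10) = (b - 3)*(b + 2)*(b - 5)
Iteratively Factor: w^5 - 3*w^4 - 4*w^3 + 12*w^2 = (w + 2)*(w^4 - 5*w^3 + 6*w^2) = (w - 2)*(w + 2)*(w^3 - 3*w^2) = (w - 3)*(w - 2)*(w + 2)*(w^2) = w*(w - 3)*(w - 2)*(w + 2)*(w)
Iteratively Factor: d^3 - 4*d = (d)*(d^2 - 4) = d*(d - 2)*(d + 2)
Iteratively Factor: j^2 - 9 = (j + 3)*(j - 3)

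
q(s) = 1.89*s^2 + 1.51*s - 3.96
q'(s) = 3.78*s + 1.51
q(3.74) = 28.12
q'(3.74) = 15.65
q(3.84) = 29.71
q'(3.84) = 16.03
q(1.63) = 3.52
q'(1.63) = 7.67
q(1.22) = 0.70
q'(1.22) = 6.12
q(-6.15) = 58.24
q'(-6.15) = -21.74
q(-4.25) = 23.76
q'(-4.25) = -14.56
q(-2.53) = 4.32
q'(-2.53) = -8.05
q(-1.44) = -2.22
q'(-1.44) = -3.93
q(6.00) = 73.14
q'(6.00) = 24.19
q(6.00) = 73.14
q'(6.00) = 24.19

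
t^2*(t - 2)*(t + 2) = t^4 - 4*t^2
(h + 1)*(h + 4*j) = h^2 + 4*h*j + h + 4*j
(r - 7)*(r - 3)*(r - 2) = r^3 - 12*r^2 + 41*r - 42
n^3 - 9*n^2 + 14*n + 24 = (n - 6)*(n - 4)*(n + 1)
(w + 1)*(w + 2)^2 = w^3 + 5*w^2 + 8*w + 4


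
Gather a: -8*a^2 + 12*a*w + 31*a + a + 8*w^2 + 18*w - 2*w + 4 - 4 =-8*a^2 + a*(12*w + 32) + 8*w^2 + 16*w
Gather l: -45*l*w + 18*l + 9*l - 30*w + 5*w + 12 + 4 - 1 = l*(27 - 45*w) - 25*w + 15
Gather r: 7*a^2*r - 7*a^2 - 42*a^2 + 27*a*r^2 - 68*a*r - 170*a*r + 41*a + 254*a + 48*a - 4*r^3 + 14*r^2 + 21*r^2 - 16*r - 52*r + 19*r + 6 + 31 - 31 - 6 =-49*a^2 + 343*a - 4*r^3 + r^2*(27*a + 35) + r*(7*a^2 - 238*a - 49)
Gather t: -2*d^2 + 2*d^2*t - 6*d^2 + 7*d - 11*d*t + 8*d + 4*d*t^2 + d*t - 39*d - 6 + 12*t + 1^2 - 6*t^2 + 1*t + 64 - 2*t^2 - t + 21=-8*d^2 - 24*d + t^2*(4*d - 8) + t*(2*d^2 - 10*d + 12) + 80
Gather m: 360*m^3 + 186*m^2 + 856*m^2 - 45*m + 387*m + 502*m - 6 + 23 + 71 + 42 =360*m^3 + 1042*m^2 + 844*m + 130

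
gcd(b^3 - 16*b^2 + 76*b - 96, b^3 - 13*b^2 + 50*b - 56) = b - 2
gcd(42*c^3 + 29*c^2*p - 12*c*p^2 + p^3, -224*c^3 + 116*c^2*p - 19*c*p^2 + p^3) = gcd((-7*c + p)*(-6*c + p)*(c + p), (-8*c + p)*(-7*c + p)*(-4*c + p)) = -7*c + p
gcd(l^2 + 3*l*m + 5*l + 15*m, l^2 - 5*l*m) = 1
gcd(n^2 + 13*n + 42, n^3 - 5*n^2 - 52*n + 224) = n + 7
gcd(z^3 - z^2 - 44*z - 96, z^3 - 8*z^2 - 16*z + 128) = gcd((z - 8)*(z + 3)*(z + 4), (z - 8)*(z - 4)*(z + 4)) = z^2 - 4*z - 32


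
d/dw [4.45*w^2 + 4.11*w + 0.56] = 8.9*w + 4.11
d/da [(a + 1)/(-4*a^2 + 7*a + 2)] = (-4*a^2 + 7*a + (a + 1)*(8*a - 7) + 2)/(-4*a^2 + 7*a + 2)^2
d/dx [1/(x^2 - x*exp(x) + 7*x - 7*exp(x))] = (x*exp(x) - 2*x + 8*exp(x) - 7)/(x^2 - x*exp(x) + 7*x - 7*exp(x))^2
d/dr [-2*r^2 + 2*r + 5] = 2 - 4*r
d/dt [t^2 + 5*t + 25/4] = 2*t + 5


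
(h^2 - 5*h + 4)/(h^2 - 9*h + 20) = (h - 1)/(h - 5)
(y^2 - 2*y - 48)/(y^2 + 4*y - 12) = (y - 8)/(y - 2)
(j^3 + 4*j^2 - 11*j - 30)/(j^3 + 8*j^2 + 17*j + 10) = (j - 3)/(j + 1)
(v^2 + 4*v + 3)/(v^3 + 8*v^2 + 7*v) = (v + 3)/(v*(v + 7))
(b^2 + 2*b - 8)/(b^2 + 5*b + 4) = (b - 2)/(b + 1)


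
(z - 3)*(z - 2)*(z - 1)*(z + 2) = z^4 - 4*z^3 - z^2 + 16*z - 12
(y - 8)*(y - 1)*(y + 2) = y^3 - 7*y^2 - 10*y + 16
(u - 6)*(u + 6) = u^2 - 36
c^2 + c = c*(c + 1)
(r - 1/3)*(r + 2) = r^2 + 5*r/3 - 2/3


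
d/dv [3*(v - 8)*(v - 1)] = 6*v - 27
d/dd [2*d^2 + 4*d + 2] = 4*d + 4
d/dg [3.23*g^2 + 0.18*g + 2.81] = 6.46*g + 0.18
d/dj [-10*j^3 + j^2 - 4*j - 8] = -30*j^2 + 2*j - 4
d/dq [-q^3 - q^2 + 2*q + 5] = -3*q^2 - 2*q + 2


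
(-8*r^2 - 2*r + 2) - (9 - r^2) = -7*r^2 - 2*r - 7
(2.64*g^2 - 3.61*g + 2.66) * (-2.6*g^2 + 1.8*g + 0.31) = -6.864*g^4 + 14.138*g^3 - 12.5956*g^2 + 3.6689*g + 0.8246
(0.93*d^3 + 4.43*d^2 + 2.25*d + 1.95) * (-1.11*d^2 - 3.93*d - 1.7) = -1.0323*d^5 - 8.5722*d^4 - 21.4884*d^3 - 18.538*d^2 - 11.4885*d - 3.315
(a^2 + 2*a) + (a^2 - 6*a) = 2*a^2 - 4*a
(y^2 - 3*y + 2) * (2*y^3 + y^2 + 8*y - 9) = 2*y^5 - 5*y^4 + 9*y^3 - 31*y^2 + 43*y - 18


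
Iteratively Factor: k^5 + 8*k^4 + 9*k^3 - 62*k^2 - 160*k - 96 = (k + 4)*(k^4 + 4*k^3 - 7*k^2 - 34*k - 24) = (k - 3)*(k + 4)*(k^3 + 7*k^2 + 14*k + 8) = (k - 3)*(k + 2)*(k + 4)*(k^2 + 5*k + 4) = (k - 3)*(k + 2)*(k + 4)^2*(k + 1)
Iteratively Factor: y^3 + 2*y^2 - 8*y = (y + 4)*(y^2 - 2*y) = y*(y + 4)*(y - 2)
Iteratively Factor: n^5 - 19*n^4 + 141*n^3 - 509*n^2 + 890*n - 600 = (n - 2)*(n^4 - 17*n^3 + 107*n^2 - 295*n + 300) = (n - 5)*(n - 2)*(n^3 - 12*n^2 + 47*n - 60) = (n - 5)*(n - 4)*(n - 2)*(n^2 - 8*n + 15) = (n - 5)*(n - 4)*(n - 3)*(n - 2)*(n - 5)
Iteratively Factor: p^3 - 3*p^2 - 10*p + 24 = (p + 3)*(p^2 - 6*p + 8) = (p - 2)*(p + 3)*(p - 4)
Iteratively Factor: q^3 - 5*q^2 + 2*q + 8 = (q - 4)*(q^2 - q - 2) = (q - 4)*(q + 1)*(q - 2)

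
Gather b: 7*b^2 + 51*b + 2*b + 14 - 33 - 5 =7*b^2 + 53*b - 24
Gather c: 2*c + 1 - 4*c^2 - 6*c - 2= -4*c^2 - 4*c - 1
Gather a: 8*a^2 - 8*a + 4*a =8*a^2 - 4*a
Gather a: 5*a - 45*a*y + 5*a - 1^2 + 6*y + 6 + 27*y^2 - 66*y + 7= a*(10 - 45*y) + 27*y^2 - 60*y + 12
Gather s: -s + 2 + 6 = 8 - s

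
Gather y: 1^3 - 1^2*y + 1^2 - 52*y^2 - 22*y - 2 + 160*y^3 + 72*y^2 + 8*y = 160*y^3 + 20*y^2 - 15*y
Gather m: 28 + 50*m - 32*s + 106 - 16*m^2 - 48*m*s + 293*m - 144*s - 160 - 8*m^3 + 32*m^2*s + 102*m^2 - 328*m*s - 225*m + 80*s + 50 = -8*m^3 + m^2*(32*s + 86) + m*(118 - 376*s) - 96*s + 24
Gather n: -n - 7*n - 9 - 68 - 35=-8*n - 112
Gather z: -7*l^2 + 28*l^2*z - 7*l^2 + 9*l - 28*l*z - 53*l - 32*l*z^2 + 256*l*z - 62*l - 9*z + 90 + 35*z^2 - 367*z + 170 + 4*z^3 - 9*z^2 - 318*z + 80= -14*l^2 - 106*l + 4*z^3 + z^2*(26 - 32*l) + z*(28*l^2 + 228*l - 694) + 340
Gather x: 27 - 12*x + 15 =42 - 12*x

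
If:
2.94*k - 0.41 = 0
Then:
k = 0.14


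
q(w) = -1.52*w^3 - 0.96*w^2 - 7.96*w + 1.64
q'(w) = -4.56*w^2 - 1.92*w - 7.96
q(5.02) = -254.80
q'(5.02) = -132.51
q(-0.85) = 8.65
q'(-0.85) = -9.62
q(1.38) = -15.17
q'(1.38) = -19.29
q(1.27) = -13.13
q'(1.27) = -17.75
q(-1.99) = 25.66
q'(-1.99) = -22.20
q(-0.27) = 3.75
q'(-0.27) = -7.77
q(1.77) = -23.89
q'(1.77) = -25.64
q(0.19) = 0.08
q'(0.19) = -8.49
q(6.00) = -409.00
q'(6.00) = -183.64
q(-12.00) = 2585.48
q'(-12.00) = -641.56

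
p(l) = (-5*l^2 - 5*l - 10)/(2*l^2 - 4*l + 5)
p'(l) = (4 - 4*l)*(-5*l^2 - 5*l - 10)/(2*l^2 - 4*l + 5)^2 + (-10*l - 5)/(2*l^2 - 4*l + 5) = 5*(6*l^2 - 2*l - 13)/(4*l^4 - 16*l^3 + 36*l^2 - 40*l + 25)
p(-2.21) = -0.99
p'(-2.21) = 0.19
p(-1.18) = -0.88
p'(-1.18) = -0.07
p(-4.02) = -1.32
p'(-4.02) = 0.16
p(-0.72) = -1.01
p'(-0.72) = -0.53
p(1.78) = -8.24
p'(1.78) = 0.69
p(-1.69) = -0.91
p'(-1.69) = 0.12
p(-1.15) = -0.89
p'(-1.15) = -0.09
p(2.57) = -7.05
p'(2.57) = 1.71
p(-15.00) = -2.06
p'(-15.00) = 0.03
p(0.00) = -2.00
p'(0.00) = -2.60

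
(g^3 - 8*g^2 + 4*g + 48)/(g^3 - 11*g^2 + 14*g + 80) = (g^2 - 10*g + 24)/(g^2 - 13*g + 40)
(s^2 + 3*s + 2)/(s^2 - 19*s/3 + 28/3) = 3*(s^2 + 3*s + 2)/(3*s^2 - 19*s + 28)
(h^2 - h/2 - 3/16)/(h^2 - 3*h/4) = (h + 1/4)/h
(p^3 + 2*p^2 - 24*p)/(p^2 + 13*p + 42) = p*(p - 4)/(p + 7)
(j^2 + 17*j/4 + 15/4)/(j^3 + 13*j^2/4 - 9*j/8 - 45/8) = 2*(4*j + 5)/(8*j^2 + 2*j - 15)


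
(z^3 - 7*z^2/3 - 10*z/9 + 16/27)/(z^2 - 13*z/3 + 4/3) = (z^2 - 2*z - 16/9)/(z - 4)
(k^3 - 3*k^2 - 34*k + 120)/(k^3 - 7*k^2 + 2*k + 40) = (k + 6)/(k + 2)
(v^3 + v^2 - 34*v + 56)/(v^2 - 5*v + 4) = (v^2 + 5*v - 14)/(v - 1)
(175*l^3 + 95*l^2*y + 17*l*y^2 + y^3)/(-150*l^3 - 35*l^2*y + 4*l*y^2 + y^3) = (7*l + y)/(-6*l + y)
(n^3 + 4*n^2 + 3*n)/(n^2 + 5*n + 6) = n*(n + 1)/(n + 2)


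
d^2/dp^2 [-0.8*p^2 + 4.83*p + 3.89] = -1.60000000000000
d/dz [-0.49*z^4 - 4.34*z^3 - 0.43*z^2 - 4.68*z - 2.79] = -1.96*z^3 - 13.02*z^2 - 0.86*z - 4.68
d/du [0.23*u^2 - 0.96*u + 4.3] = 0.46*u - 0.96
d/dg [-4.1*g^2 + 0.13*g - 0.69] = 0.13 - 8.2*g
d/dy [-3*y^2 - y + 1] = -6*y - 1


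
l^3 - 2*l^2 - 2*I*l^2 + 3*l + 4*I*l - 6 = (l - 2)*(l - 3*I)*(l + I)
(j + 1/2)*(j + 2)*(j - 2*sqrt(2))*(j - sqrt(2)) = j^4 - 3*sqrt(2)*j^3 + 5*j^3/2 - 15*sqrt(2)*j^2/2 + 5*j^2 - 3*sqrt(2)*j + 10*j + 4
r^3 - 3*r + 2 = (r - 1)^2*(r + 2)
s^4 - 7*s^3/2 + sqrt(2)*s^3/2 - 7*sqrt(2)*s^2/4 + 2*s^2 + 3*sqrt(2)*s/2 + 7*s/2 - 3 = (s - 2)*(s - 3/2)*(s - sqrt(2)/2)*(s + sqrt(2))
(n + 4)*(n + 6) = n^2 + 10*n + 24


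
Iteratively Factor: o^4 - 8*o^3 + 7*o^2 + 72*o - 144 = (o - 4)*(o^3 - 4*o^2 - 9*o + 36) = (o - 4)*(o + 3)*(o^2 - 7*o + 12) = (o - 4)*(o - 3)*(o + 3)*(o - 4)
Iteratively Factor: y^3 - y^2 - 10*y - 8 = (y - 4)*(y^2 + 3*y + 2) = (y - 4)*(y + 1)*(y + 2)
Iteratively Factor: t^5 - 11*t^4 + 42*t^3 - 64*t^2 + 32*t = (t)*(t^4 - 11*t^3 + 42*t^2 - 64*t + 32) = t*(t - 4)*(t^3 - 7*t^2 + 14*t - 8) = t*(t - 4)*(t - 1)*(t^2 - 6*t + 8) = t*(t - 4)*(t - 2)*(t - 1)*(t - 4)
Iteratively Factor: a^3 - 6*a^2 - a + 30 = (a - 3)*(a^2 - 3*a - 10) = (a - 5)*(a - 3)*(a + 2)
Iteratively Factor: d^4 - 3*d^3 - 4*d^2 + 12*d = (d - 2)*(d^3 - d^2 - 6*d) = (d - 3)*(d - 2)*(d^2 + 2*d) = (d - 3)*(d - 2)*(d + 2)*(d)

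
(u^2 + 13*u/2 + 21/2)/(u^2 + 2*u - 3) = (u + 7/2)/(u - 1)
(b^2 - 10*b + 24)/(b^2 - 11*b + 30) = (b - 4)/(b - 5)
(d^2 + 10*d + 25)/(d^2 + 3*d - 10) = (d + 5)/(d - 2)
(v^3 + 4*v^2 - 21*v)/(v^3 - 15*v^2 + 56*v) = (v^2 + 4*v - 21)/(v^2 - 15*v + 56)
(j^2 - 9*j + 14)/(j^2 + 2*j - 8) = (j - 7)/(j + 4)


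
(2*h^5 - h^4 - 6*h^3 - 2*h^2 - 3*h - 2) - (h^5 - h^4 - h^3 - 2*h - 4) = h^5 - 5*h^3 - 2*h^2 - h + 2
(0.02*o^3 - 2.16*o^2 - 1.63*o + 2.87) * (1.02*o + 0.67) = 0.0204*o^4 - 2.1898*o^3 - 3.1098*o^2 + 1.8353*o + 1.9229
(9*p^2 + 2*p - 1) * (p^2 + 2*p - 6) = 9*p^4 + 20*p^3 - 51*p^2 - 14*p + 6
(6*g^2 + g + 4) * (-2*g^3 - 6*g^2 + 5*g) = -12*g^5 - 38*g^4 + 16*g^3 - 19*g^2 + 20*g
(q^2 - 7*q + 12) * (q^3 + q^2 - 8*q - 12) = q^5 - 6*q^4 - 3*q^3 + 56*q^2 - 12*q - 144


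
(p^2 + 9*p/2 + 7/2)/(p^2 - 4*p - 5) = (p + 7/2)/(p - 5)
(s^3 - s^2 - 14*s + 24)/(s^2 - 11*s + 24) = (s^2 + 2*s - 8)/(s - 8)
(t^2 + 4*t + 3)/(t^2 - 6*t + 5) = (t^2 + 4*t + 3)/(t^2 - 6*t + 5)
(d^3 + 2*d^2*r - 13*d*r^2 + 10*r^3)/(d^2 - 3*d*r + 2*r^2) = d + 5*r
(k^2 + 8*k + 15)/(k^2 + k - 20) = (k + 3)/(k - 4)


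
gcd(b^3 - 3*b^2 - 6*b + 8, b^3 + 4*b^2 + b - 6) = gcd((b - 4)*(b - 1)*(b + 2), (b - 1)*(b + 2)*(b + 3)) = b^2 + b - 2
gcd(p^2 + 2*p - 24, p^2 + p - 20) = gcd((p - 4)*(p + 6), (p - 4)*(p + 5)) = p - 4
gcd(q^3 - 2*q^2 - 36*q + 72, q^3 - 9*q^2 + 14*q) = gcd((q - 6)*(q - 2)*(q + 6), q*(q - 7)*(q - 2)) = q - 2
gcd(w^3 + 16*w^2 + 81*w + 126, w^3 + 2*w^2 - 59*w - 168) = w^2 + 10*w + 21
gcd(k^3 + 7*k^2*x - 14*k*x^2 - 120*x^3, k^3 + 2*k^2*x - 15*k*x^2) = k + 5*x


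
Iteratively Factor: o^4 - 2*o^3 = (o)*(o^3 - 2*o^2) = o^2*(o^2 - 2*o) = o^2*(o - 2)*(o)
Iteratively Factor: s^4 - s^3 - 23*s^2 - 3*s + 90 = (s - 5)*(s^3 + 4*s^2 - 3*s - 18) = (s - 5)*(s + 3)*(s^2 + s - 6) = (s - 5)*(s - 2)*(s + 3)*(s + 3)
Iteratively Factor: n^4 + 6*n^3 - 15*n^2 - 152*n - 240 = (n + 3)*(n^3 + 3*n^2 - 24*n - 80) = (n + 3)*(n + 4)*(n^2 - n - 20) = (n - 5)*(n + 3)*(n + 4)*(n + 4)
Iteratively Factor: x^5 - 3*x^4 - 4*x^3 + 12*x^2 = (x - 2)*(x^4 - x^3 - 6*x^2) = (x - 3)*(x - 2)*(x^3 + 2*x^2) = x*(x - 3)*(x - 2)*(x^2 + 2*x) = x^2*(x - 3)*(x - 2)*(x + 2)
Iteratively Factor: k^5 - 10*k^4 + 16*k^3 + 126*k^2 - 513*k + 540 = (k - 3)*(k^4 - 7*k^3 - 5*k^2 + 111*k - 180) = (k - 3)^2*(k^3 - 4*k^2 - 17*k + 60) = (k - 3)^3*(k^2 - k - 20) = (k - 5)*(k - 3)^3*(k + 4)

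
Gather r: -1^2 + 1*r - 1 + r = 2*r - 2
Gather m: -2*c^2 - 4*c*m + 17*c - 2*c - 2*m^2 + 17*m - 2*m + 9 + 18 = -2*c^2 + 15*c - 2*m^2 + m*(15 - 4*c) + 27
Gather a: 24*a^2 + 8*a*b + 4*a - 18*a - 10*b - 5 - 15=24*a^2 + a*(8*b - 14) - 10*b - 20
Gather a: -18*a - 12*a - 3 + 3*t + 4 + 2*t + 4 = -30*a + 5*t + 5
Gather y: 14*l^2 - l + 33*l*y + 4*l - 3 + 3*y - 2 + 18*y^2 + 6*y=14*l^2 + 3*l + 18*y^2 + y*(33*l + 9) - 5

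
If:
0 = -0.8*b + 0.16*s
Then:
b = 0.2*s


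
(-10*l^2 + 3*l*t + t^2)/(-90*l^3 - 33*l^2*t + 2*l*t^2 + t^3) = (-2*l + t)/(-18*l^2 - 3*l*t + t^2)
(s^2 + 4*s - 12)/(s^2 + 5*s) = (s^2 + 4*s - 12)/(s*(s + 5))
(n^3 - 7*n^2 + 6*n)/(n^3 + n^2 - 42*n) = (n - 1)/(n + 7)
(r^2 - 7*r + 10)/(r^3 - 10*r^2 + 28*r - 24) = (r - 5)/(r^2 - 8*r + 12)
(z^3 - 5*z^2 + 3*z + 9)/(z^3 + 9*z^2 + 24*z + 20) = (z^3 - 5*z^2 + 3*z + 9)/(z^3 + 9*z^2 + 24*z + 20)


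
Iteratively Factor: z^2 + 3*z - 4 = (z + 4)*(z - 1)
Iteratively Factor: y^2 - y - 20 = (y - 5)*(y + 4)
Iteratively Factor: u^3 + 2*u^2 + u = (u)*(u^2 + 2*u + 1) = u*(u + 1)*(u + 1)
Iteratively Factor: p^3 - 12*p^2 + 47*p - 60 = (p - 5)*(p^2 - 7*p + 12) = (p - 5)*(p - 4)*(p - 3)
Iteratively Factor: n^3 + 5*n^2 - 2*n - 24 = (n + 3)*(n^2 + 2*n - 8) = (n + 3)*(n + 4)*(n - 2)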